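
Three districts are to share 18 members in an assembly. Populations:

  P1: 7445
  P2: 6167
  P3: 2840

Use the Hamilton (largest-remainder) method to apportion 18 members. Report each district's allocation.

P1=8, P2=7, P3=3

Total 16452; standard divisor 16452/18 = 914.
Standard quotas: P1 8.1455, P2 6.7473, P3 3.1072.
Lower quotas: P1 8, P2 6, P3 3 (sum 17, leaving 1 seat).
Remainders in descending order: P2 0.7473, P1 0.1455, P3 0.1072.
The surplus seat goes to P2.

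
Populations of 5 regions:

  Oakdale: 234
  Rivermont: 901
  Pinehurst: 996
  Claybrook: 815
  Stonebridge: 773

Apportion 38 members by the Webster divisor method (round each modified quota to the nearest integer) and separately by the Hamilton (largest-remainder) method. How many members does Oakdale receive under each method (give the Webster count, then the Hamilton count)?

Webster: Oakdale 2, Rivermont 9, Pinehurst 10, Claybrook 9, Stonebridge 8.
Hamilton: Oakdale 3, Rivermont 9, Pinehurst 10, Claybrook 8, Stonebridge 8.
Oakdale gets 2 under Webster and 3 under Hamilton.

2 and 3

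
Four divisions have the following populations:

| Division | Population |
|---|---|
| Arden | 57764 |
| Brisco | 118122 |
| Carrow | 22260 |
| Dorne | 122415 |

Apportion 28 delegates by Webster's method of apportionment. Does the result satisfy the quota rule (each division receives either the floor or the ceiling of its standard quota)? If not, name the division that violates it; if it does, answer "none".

none

Standard quotas: Arden 5.046, Brisco 10.318, Carrow 1.944, Dorne 10.693.
Webster allocation: Arden 5, Brisco 10, Carrow 2, Dorne 11.
Every allocation lies between the lower and upper quota.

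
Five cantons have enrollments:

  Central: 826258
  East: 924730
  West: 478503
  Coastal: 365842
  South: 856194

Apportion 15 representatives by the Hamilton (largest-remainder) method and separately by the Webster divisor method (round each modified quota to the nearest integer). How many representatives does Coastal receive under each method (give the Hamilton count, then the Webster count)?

1 and 2

Hamilton: Central 4, East 4, West 2, Coastal 1, South 4.
Webster: Central 3, East 4, West 2, Coastal 2, South 4.
Coastal gets 1 under Hamilton and 2 under Webster.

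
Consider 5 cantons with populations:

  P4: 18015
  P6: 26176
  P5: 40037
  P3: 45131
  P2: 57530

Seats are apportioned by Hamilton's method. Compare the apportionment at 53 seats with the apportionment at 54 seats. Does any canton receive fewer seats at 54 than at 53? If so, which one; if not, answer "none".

P6

At 53 seats: P4 5, P6 8, P5 11, P3 13, P2 16.
At 54 seats: P4 5, P6 7, P5 12, P3 13, P2 17.
P6 drops from 8 to 7.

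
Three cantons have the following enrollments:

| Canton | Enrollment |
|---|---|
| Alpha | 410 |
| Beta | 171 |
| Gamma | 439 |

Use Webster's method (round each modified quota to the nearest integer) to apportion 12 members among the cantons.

Standard divisor 1020/12 ≈ 85; standard quotas: Alpha 4.824, Beta 2.012, Gamma 5.165.
Rounding to the nearest integer gives Alpha 5, Beta 2, Gamma 5 — total 12, matching the house size, so no adjustment is needed.

Alpha 5, Beta 2, Gamma 5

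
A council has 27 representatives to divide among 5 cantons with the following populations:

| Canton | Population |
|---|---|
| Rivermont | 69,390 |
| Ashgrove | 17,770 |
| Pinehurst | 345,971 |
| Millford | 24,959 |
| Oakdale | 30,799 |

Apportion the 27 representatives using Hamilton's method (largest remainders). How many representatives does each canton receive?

Rivermont 4, Ashgrove 1, Pinehurst 19, Millford 1, Oakdale 2

Total 488889; standard divisor 488889/27 = 18107.
Standard quotas: Rivermont 3.8322, Ashgrove 0.9814, Pinehurst 19.1070, Millford 1.3784, Oakdale 1.7009.
Lower quotas: Rivermont 3, Ashgrove 0, Pinehurst 19, Millford 1, Oakdale 1 (sum 24, leaving 3 seats).
Remainders in descending order: Ashgrove 0.9814, Rivermont 0.8322, Oakdale 0.7009, Millford 0.3784, Pinehurst 0.1070.
Largest remainders: Ashgrove, Rivermont, Oakdale receive the extra seats.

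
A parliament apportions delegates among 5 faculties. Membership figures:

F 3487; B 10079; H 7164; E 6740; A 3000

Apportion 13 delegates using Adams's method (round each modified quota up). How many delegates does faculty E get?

Standard divisor 30470/13 ≈ 2343.846; standard quotas: F 1.488, B 4.300, H 3.057, E 2.876, A 1.280.
Rounding up gives 2, 5, 4, 3, 2 = 16 seats, so the divisor must be adjusted.
With modified divisor 3200: modified quotas F 1.090, B 3.150, H 2.239, E 2.106, A 0.938.
Rounding up: F 2, B 4, H 3, E 3, A 1 (total 13).
E receives 3.

3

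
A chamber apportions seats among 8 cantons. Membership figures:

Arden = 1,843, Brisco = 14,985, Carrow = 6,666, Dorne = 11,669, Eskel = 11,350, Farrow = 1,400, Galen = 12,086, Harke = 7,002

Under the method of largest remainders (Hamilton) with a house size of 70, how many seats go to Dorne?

12

Standard divisor: 67001 ÷ 70 ≈ 957.157.
Standard quotas: Arden 1.9255, Brisco 15.6557, Carrow 6.9644, Dorne 12.1913, Eskel 11.8580, Farrow 1.4627, Galen 12.6270, Harke 7.3154.
Lower quotas: Arden 1, Brisco 15, Carrow 6, Dorne 12, Eskel 11, Farrow 1, Galen 12, Harke 7 (sum 65, leaving 5 seats).
Remainders in descending order: Carrow 0.9644, Arden 0.9255, Eskel 0.8580, Brisco 0.6557, Galen 0.6270, Farrow 0.4627, Harke 0.3154, Dorne 0.1913.
The surplus seats go to Carrow, Arden, Eskel, Brisco, Galen.
Dorne receives 12.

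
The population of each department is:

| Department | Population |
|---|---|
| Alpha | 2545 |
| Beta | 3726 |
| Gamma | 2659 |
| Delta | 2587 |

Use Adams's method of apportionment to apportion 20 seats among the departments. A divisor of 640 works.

With modified divisor 640: modified quotas Alpha 3.977, Beta 5.822, Gamma 4.155, Delta 4.042.
Rounding up: Alpha 4, Beta 6, Gamma 5, Delta 5 (total 20).

Alpha=4; Beta=6; Gamma=5; Delta=5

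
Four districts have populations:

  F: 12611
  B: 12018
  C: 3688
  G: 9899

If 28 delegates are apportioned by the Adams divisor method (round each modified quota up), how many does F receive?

Standard divisor 38216/28 ≈ 1364.857; standard quotas: F 9.240, B 8.805, C 2.702, G 7.253.
Rounding up gives 10, 9, 3, 8 = 30 seats, so the divisor must be adjusted.
With modified divisor 1460: modified quotas F 8.638, B 8.232, C 2.526, G 6.780.
Rounding up: F 9, B 9, C 3, G 7 (total 28).
F receives 9.

9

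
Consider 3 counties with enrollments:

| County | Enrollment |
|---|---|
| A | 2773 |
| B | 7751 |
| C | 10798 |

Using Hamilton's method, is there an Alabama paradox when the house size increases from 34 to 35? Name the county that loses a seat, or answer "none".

At 34 seats: A 5, B 12, C 17.
At 35 seats: A 4, B 13, C 18.
A drops from 5 to 4.

A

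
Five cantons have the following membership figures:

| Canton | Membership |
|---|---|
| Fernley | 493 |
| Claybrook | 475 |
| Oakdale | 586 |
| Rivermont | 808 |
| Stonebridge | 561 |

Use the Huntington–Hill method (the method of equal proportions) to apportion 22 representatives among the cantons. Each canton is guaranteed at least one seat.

With divisor 134: modified quotas Fernley 3.679, Claybrook 3.545, Oakdale 4.373, Rivermont 6.030, Stonebridge 4.187.
Geometric-mean thresholds: Fernley √(3·4)=3.464, Claybrook √(3·4)=3.464, Oakdale √(4·5)=4.472, Rivermont √(6·7)=6.481, Stonebridge √(4·5)=4.472.
Each quota rounded against its threshold gives Fernley 4, Claybrook 4, Oakdale 4, Rivermont 6, Stonebridge 4 (total 22).

Fernley 4; Claybrook 4; Oakdale 4; Rivermont 6; Stonebridge 4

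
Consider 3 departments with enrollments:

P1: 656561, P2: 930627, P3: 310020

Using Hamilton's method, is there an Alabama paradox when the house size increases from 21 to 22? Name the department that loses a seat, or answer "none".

P3

At 21 seats: P1 7, P2 10, P3 4.
At 22 seats: P1 8, P2 11, P3 3.
P3 drops from 4 to 3.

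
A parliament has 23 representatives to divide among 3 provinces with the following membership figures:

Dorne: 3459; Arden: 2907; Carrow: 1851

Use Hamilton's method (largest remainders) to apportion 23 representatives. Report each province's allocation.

Standard divisor: 8217 ÷ 23 ≈ 357.261.
Standard quotas: Dorne 9.682, Arden 8.137, Carrow 5.181.
Lower quotas: Dorne 9, Arden 8, Carrow 5 (sum 22, leaving 1 seat).
Remainders in descending order: Dorne 0.682, Carrow 0.181, Arden 0.137.
The surplus seat goes to Dorne.

Dorne 10; Arden 8; Carrow 5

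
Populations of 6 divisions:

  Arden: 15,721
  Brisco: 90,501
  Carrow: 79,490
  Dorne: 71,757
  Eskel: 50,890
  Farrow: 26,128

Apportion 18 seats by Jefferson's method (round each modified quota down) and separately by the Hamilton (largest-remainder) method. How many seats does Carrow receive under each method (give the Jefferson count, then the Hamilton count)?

5 and 4

Jefferson: Arden 0, Brisco 5, Carrow 5, Dorne 4, Eskel 3, Farrow 1.
Hamilton: Arden 1, Brisco 5, Carrow 4, Dorne 4, Eskel 3, Farrow 1.
Carrow gets 5 under Jefferson and 4 under Hamilton.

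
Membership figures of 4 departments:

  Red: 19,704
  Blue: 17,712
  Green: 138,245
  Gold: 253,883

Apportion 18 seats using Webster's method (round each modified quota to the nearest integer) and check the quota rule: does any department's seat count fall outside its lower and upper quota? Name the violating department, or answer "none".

Standard quotas: Red 0.826, Blue 0.742, Green 5.793, Gold 10.639.
Webster allocation: Red 1, Blue 1, Green 6, Gold 10.
Every allocation lies between the lower and upper quota.

none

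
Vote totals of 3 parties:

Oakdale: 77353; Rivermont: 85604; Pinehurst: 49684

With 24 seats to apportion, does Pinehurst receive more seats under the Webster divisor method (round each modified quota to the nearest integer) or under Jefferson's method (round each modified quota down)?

Webster: Oakdale 9, Rivermont 9, Pinehurst 6.
Jefferson: Oakdale 9, Rivermont 10, Pinehurst 5.
Pinehurst gets 6 under Webster and 5 under Jefferson.

Webster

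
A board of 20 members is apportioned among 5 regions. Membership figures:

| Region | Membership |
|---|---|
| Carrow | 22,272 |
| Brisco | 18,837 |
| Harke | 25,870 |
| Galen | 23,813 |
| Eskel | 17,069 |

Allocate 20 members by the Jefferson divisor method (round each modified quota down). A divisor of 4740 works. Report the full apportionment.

Carrow 4, Brisco 3, Harke 5, Galen 5, Eskel 3

With modified divisor 4740: modified quotas Carrow 4.699, Brisco 3.974, Harke 5.458, Galen 5.024, Eskel 3.601.
Rounding down: Carrow 4, Brisco 3, Harke 5, Galen 5, Eskel 3 (total 20).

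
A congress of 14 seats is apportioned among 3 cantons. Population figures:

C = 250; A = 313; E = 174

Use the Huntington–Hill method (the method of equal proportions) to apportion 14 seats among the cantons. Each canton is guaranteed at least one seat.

With divisor 53: modified quotas C 4.717, A 5.906, E 3.283.
Geometric-mean thresholds: C √(4·5)=4.472, A √(5·6)=5.477, E √(3·4)=3.464.
Each quota rounded against its threshold gives C 5, A 6, E 3 (total 14).

C: 5, A: 6, E: 3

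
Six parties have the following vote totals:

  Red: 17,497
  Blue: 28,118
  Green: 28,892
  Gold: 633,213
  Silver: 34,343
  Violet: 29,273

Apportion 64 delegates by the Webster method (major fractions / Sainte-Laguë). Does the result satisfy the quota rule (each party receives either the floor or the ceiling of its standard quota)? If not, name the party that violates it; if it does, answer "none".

Gold

Standard quotas: Red 1.452, Blue 2.333, Green 2.397, Gold 52.540, Silver 2.850, Violet 2.429.
Webster allocation: Red 1, Blue 2, Green 2, Gold 54, Silver 3, Violet 2.
Gold has quota 52.540 (lower 52, upper 53) but receives 54 — outside the quota interval.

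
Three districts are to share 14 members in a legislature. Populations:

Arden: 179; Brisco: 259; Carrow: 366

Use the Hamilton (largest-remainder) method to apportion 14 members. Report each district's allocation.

The standard divisor is 804/14 ≈ 57.429.
Standard quotas: Arden 3.117, Brisco 4.510, Carrow 6.373.
Lower quotas: Arden 3, Brisco 4, Carrow 6 (sum 13, leaving 1 seat).
Remainders in descending order: Brisco 0.510, Carrow 0.373, Arden 0.117.
Largest remainder: Brisco receives the extra seat.

Arden 3, Brisco 5, Carrow 6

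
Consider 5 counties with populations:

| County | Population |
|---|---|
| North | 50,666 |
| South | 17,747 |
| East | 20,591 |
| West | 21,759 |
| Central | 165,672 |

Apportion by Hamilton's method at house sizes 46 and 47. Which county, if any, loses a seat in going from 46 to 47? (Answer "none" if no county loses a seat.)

At 46 seats: North 8, South 3, East 3, West 4, Central 28.
At 47 seats: North 9, South 3, East 3, West 4, Central 28.
No county's allocation decreased.

none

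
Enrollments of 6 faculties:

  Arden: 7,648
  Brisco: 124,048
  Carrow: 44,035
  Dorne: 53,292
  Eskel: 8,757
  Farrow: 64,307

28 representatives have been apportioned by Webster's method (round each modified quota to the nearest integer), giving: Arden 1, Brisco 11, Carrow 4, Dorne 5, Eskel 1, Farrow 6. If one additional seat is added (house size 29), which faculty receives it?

Brisco

Priority for the next seat is population ÷ (current seats + 0.5).
Priorities: Arden 5098.667, Brisco 10786.783, Carrow 9785.556, Dorne 9689.455, Eskel 5838.000, Farrow 9893.385.
Highest priority: Brisco.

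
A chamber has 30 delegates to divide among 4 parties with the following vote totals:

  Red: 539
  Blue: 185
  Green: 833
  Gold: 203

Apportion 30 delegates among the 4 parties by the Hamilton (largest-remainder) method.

Red=9; Blue=3; Green=14; Gold=4

Standard divisor: 1760 ÷ 30 ≈ 58.667.
Standard quotas: Red 9.188, Blue 3.153, Green 14.199, Gold 3.460.
Lower quotas: Red 9, Blue 3, Green 14, Gold 3 (sum 29, leaving 1 seat).
Remainders in descending order: Gold 0.460, Green 0.199, Red 0.188, Blue 0.153.
The surplus seat goes to Gold.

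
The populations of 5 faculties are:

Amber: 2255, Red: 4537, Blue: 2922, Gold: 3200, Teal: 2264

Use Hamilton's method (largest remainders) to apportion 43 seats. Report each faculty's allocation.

Amber 6; Red 13; Blue 8; Gold 9; Teal 7

The standard divisor is 15178/43 ≈ 352.977.
Standard quotas: Amber 6.389, Red 12.854, Blue 8.278, Gold 9.066, Teal 6.414.
Lower quotas: Amber 6, Red 12, Blue 8, Gold 9, Teal 6 (sum 41, leaving 2 seats).
Remainders in descending order: Red 0.854, Teal 0.414, Amber 0.389, Blue 0.278, Gold 0.066.
The surplus seats go to Red, Teal.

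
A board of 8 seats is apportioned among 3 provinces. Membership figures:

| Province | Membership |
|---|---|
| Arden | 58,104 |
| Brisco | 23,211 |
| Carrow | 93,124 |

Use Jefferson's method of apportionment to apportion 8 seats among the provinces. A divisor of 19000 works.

Arden 3, Brisco 1, Carrow 4

With modified divisor 19000: modified quotas Arden 3.058, Brisco 1.222, Carrow 4.901.
Rounding down: Arden 3, Brisco 1, Carrow 4 (total 8).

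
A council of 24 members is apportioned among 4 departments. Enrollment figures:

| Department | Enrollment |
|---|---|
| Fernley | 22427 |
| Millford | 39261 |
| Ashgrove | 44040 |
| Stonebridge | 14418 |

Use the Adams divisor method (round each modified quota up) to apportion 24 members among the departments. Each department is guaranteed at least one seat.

Standard divisor 120146/24 ≈ 5006.083; standard quotas: Fernley 4.480, Millford 7.843, Ashgrove 8.797, Stonebridge 2.880.
Rounding up gives 5, 8, 9, 3 = 25 seats, so the divisor must be adjusted.
With modified divisor 5560: modified quotas Fernley 4.034, Millford 7.061, Ashgrove 7.921, Stonebridge 2.593.
Rounding up: Fernley 5, Millford 8, Ashgrove 8, Stonebridge 3 (total 24).

Fernley: 5, Millford: 8, Ashgrove: 8, Stonebridge: 3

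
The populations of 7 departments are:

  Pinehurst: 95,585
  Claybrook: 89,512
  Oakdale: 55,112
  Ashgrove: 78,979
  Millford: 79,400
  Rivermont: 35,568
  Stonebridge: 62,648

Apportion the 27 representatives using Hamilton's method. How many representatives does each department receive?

Pinehurst=5; Claybrook=5; Oakdale=3; Ashgrove=4; Millford=4; Rivermont=2; Stonebridge=4

The standard divisor is 496804/27 ≈ 18400.148.
Standard quotas: Pinehurst 5.1948, Claybrook 4.8647, Oakdale 2.9952, Ashgrove 4.2923, Millford 4.3152, Rivermont 1.9330, Stonebridge 3.4048.
Lower quotas: Pinehurst 5, Claybrook 4, Oakdale 2, Ashgrove 4, Millford 4, Rivermont 1, Stonebridge 3 (sum 23, leaving 4 seats).
Remainders in descending order: Oakdale 0.9952, Rivermont 0.9330, Claybrook 0.8647, Stonebridge 0.4048, Millford 0.3152, Ashgrove 0.2923, Pinehurst 0.1948.
Largest remainders: Oakdale, Rivermont, Claybrook, Stonebridge receive the extra seats.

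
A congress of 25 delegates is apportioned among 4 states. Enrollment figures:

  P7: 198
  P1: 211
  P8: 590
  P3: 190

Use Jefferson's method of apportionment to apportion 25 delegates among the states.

Standard divisor 1189/25 ≈ 47.56; standard quotas: P7 4.163, P1 4.437, P8 12.405, P3 3.995.
Rounding down gives 4, 4, 12, 3 = 23 seats, so the divisor must be adjusted.
With modified divisor 44: modified quotas P7 4.500, P1 4.795, P8 13.409, P3 4.318.
Rounding down: P7 4, P1 4, P8 13, P3 4 (total 25).

P7 4, P1 4, P8 13, P3 4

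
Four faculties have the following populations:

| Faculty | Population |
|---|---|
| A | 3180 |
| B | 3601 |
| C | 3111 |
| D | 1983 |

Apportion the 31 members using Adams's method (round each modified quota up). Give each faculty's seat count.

Standard divisor 11875/31 ≈ 383.065; standard quotas: A 8.301, B 9.401, C 8.121, D 5.177.
Rounding up gives 9, 10, 9, 6 = 34 seats, so the divisor must be adjusted.
With modified divisor 399: modified quotas A 7.970, B 9.025, C 7.797, D 4.970.
Rounding up: A 8, B 10, C 8, D 5 (total 31).

A=8, B=10, C=8, D=5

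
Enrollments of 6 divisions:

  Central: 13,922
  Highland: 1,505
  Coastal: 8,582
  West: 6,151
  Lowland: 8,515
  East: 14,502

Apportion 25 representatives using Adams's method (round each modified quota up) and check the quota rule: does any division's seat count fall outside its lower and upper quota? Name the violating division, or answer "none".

none

Standard quotas: Central 6.545, Highland 0.708, Coastal 4.035, West 2.892, Lowland 4.003, East 6.818.
Adams allocation: Central 6, Highland 1, Coastal 4, West 3, Lowland 4, East 7.
Every allocation lies between the lower and upper quota.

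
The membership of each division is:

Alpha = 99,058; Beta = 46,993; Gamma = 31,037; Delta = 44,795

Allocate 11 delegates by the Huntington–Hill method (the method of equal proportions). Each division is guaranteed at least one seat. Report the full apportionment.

Alpha=5, Beta=2, Gamma=2, Delta=2

With divisor 20566: modified quotas Alpha 4.817, Beta 2.285, Gamma 1.509, Delta 2.178.
Geometric-mean thresholds: Alpha √(4·5)=4.472, Beta √(2·3)=2.449, Gamma √(1·2)=1.414, Delta √(2·3)=2.449.
Each quota rounded against its threshold gives Alpha 5, Beta 2, Gamma 2, Delta 2 (total 11).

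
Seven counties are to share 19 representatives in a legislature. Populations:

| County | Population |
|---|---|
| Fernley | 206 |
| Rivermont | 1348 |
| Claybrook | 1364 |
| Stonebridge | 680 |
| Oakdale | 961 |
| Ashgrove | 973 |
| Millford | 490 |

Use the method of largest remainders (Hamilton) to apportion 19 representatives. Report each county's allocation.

The standard divisor is 6022/19 ≈ 316.947.
Standard quotas: Fernley 0.650, Rivermont 4.253, Claybrook 4.304, Stonebridge 2.145, Oakdale 3.032, Ashgrove 3.070, Millford 1.546.
Lower quotas: Fernley 0, Rivermont 4, Claybrook 4, Stonebridge 2, Oakdale 3, Ashgrove 3, Millford 1 (sum 17, leaving 2 seats).
Remainders in descending order: Fernley 0.650, Millford 0.546, Claybrook 0.304, Rivermont 0.253, Stonebridge 0.145, Ashgrove 0.070, Oakdale 0.032.
The surplus seats go to Fernley, Millford.

Fernley 1, Rivermont 4, Claybrook 4, Stonebridge 2, Oakdale 3, Ashgrove 3, Millford 2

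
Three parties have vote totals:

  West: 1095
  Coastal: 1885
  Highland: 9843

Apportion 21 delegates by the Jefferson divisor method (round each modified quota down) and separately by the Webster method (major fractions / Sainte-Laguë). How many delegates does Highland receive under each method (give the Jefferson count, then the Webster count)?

Jefferson: West 1, Coastal 3, Highland 17.
Webster: West 2, Coastal 3, Highland 16.
Highland gets 17 under Jefferson and 16 under Webster.

17 and 16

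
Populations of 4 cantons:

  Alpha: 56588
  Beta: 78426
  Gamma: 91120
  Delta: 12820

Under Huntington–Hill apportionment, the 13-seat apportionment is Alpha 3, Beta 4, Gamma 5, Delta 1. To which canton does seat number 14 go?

Beta

Priority for the next seat is population ÷ (√(s·(s+1))).
Priorities: Alpha 16335.549, Beta 17536.587, Gamma 16636.160, Delta 9065.109.
Highest priority: Beta.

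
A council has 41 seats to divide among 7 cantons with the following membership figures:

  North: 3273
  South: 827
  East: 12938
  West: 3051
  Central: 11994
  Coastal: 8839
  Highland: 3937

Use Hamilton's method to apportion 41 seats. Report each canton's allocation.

North: 3, South: 1, East: 12, West: 3, Central: 11, Coastal: 8, Highland: 3

Standard divisor: 44859 ÷ 41 ≈ 1094.122.
Standard quotas: North 2.9914, South 0.7559, East 11.8250, West 2.7885, Central 10.9622, Coastal 8.0786, Highland 3.5983.
Lower quotas: North 2, South 0, East 11, West 2, Central 10, Coastal 8, Highland 3 (sum 36, leaving 5 seats).
Remainders in descending order: North 0.9914, Central 0.9622, East 0.8250, West 0.7885, South 0.7559, Highland 0.5983, Coastal 0.0786.
Largest remainders: North, Central, East, West, South receive the extra seats.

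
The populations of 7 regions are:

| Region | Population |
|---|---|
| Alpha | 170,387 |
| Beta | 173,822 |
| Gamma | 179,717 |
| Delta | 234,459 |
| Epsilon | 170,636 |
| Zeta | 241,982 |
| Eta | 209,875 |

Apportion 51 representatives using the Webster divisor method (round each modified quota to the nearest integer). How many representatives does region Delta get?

Standard divisor 1380878/51 ≈ 27076.039; standard quotas: Alpha 6.293, Beta 6.420, Gamma 6.637, Delta 8.659, Epsilon 6.302, Zeta 8.937, Eta 7.751.
Rounding to the nearest integer gives Alpha 6, Beta 6, Gamma 7, Delta 9, Epsilon 6, Zeta 9, Eta 8 — total 51, matching the house size, so no adjustment is needed.
Delta receives 9.

9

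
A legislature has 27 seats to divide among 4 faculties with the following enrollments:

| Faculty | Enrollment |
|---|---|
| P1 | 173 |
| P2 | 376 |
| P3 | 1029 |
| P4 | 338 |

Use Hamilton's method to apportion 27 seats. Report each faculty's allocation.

P1 2, P2 5, P3 15, P4 5

Total 1916; standard divisor 1916/27 ≈ 70.963.
Standard quotas: P1 2.438, P2 5.299, P3 14.501, P4 4.763.
Lower quotas: P1 2, P2 5, P3 14, P4 4 (sum 25, leaving 2 seats).
Remainders in descending order: P4 0.763, P3 0.501, P1 0.438, P2 0.299.
Largest remainders: P4, P3 receive the extra seats.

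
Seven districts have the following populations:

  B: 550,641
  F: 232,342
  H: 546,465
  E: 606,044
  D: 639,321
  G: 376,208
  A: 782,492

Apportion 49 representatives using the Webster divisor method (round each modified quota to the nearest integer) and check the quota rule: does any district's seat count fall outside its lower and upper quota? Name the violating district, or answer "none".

Standard quotas: B 7.227, F 3.049, H 7.172, E 7.954, D 8.391, G 4.937, A 10.270.
Webster allocation: B 7, F 3, H 7, E 8, D 9, G 5, A 10.
Every allocation lies between the lower and upper quota.

none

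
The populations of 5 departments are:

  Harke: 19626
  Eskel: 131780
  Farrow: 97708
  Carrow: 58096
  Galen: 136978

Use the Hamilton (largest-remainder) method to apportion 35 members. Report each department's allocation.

Harke: 1, Eskel: 10, Farrow: 8, Carrow: 5, Galen: 11

Total 444188; standard divisor 444188/35 ≈ 12691.086.
Standard quotas: Harke 1.5464, Eskel 10.3837, Farrow 7.6989, Carrow 4.5777, Galen 10.7932.
Lower quotas: Harke 1, Eskel 10, Farrow 7, Carrow 4, Galen 10 (sum 32, leaving 3 seats).
Remainders in descending order: Galen 0.7932, Farrow 0.6989, Carrow 0.5777, Harke 0.5464, Eskel 0.3837.
The surplus seats go to Galen, Farrow, Carrow.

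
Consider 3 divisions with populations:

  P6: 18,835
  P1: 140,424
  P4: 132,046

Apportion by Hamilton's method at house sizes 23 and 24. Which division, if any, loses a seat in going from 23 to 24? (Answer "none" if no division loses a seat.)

At 23 seats: P6 2, P1 11, P4 10.
At 24 seats: P6 1, P1 12, P4 11.
P6 drops from 2 to 1.

P6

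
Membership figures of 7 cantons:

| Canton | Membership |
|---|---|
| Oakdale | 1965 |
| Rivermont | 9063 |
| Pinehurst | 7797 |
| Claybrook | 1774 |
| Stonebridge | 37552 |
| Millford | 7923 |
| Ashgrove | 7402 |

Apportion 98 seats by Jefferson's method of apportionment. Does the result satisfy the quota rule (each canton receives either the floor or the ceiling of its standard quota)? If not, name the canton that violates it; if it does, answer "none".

Stonebridge

Standard quotas: Oakdale 2.621, Rivermont 12.088, Pinehurst 10.399, Claybrook 2.366, Stonebridge 50.086, Millford 10.567, Ashgrove 9.873.
Jefferson allocation: Oakdale 2, Rivermont 12, Pinehurst 10, Claybrook 2, Stonebridge 52, Millford 10, Ashgrove 10.
Stonebridge has quota 50.086 (lower 50, upper 51) but receives 52 — outside the quota interval.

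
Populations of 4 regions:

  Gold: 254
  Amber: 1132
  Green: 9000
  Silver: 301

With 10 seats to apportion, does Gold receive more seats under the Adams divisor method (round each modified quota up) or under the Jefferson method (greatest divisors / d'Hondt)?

Adams

Adams: Gold 1, Amber 1, Green 7, Silver 1.
Jefferson: Gold 0, Amber 1, Green 9, Silver 0.
Gold gets 1 under Adams and 0 under Jefferson.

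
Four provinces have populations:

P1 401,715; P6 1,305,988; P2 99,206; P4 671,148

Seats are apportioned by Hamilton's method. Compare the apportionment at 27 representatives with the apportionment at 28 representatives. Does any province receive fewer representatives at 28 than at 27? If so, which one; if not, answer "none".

P1

At 27 seats: P1 5, P6 14, P2 1, P4 7.
At 28 seats: P1 4, P6 15, P2 1, P4 8.
P1 drops from 5 to 4.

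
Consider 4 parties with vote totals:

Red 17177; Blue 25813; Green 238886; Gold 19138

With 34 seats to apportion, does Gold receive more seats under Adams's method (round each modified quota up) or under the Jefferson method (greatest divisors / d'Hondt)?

Adams

Adams: Red 2, Blue 3, Green 26, Gold 3.
Jefferson: Red 2, Blue 3, Green 27, Gold 2.
Gold gets 3 under Adams and 2 under Jefferson.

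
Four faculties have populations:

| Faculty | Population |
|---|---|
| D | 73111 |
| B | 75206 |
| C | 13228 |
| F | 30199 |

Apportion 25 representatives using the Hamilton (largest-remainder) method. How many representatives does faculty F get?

4

Standard divisor: 191744 ÷ 25 ≈ 7669.76.
Standard quotas: D 9.5324, B 9.8055, C 1.7247, F 3.9374.
Lower quotas: D 9, B 9, C 1, F 3 (sum 22, leaving 3 seats).
Remainders in descending order: F 0.9374, B 0.8055, C 0.7247, D 0.5324.
Largest remainders: F, B, C receive the extra seats.
F receives 4.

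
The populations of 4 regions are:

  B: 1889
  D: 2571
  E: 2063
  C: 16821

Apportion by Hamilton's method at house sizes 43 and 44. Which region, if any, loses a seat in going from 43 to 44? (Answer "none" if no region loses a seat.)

At 43 seats: B 3, D 5, E 4, C 31.
At 44 seats: B 3, D 5, E 4, C 32.
No region's allocation decreased.

none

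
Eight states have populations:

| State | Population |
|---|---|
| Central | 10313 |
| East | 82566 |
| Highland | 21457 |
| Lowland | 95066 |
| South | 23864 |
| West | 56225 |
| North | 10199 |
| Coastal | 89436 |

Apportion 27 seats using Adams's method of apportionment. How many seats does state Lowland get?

6

Standard divisor 389126/27 ≈ 14412.074; standard quotas: Central 0.716, East 5.729, Highland 1.489, Lowland 6.596, South 1.656, West 3.901, North 0.708, Coastal 6.206.
Rounding up gives 1, 6, 2, 7, 2, 4, 1, 7 = 30 seats, so the divisor must be adjusted.
With modified divisor 17200: modified quotas Central 0.600, East 4.800, Highland 1.248, Lowland 5.527, South 1.387, West 3.269, North 0.593, Coastal 5.200.
Rounding up: Central 1, East 5, Highland 2, Lowland 6, South 2, West 4, North 1, Coastal 6 (total 27).
Lowland receives 6.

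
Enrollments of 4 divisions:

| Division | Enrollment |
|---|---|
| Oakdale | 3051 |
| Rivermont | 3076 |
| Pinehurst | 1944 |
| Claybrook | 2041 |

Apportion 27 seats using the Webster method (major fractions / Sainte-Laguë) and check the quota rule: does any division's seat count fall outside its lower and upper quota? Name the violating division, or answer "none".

none

Standard quotas: Oakdale 8.146, Rivermont 8.213, Pinehurst 5.191, Claybrook 5.450.
Webster allocation: Oakdale 8, Rivermont 8, Pinehurst 5, Claybrook 6.
Every allocation lies between the lower and upper quota.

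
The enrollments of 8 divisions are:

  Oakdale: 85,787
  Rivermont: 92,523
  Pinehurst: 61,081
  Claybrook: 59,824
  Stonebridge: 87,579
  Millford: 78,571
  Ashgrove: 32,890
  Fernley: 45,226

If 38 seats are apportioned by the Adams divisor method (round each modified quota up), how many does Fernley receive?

3

Standard divisor 543481/38 ≈ 14302.132; standard quotas: Oakdale 5.998, Rivermont 6.469, Pinehurst 4.271, Claybrook 4.183, Stonebridge 6.123, Millford 5.494, Ashgrove 2.300, Fernley 3.162.
Rounding up gives 6, 7, 5, 5, 7, 6, 3, 4 = 43 seats, so the divisor must be adjusted.
With modified divisor 15600: modified quotas Oakdale 5.499, Rivermont 5.931, Pinehurst 3.915, Claybrook 3.835, Stonebridge 5.614, Millford 5.037, Ashgrove 2.108, Fernley 2.899.
Rounding up: Oakdale 6, Rivermont 6, Pinehurst 4, Claybrook 4, Stonebridge 6, Millford 6, Ashgrove 3, Fernley 3 (total 38).
Fernley receives 3.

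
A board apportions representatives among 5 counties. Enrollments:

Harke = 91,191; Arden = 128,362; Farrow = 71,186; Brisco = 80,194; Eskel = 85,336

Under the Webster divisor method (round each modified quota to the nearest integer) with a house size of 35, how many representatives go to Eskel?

7

Standard divisor 456269/35 ≈ 13036.257; standard quotas: Harke 6.995, Arden 9.847, Farrow 5.461, Brisco 6.152, Eskel 6.546.
Rounding to the nearest integer gives Harke 7, Arden 10, Farrow 5, Brisco 6, Eskel 7 — total 35, matching the house size, so no adjustment is needed.
Eskel receives 7.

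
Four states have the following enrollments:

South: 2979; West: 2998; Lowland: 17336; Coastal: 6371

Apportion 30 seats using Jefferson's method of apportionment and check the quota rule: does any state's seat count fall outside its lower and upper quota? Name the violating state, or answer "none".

none

Standard quotas: South 3.011, West 3.030, Lowland 17.521, Coastal 6.439.
Jefferson allocation: South 3, West 3, Lowland 18, Coastal 6.
Every allocation lies between the lower and upper quota.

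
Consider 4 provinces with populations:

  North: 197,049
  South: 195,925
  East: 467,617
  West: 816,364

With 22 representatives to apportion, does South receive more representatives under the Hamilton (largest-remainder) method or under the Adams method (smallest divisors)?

Adams

Hamilton: North 3, South 2, East 6, West 11.
Adams: North 3, South 3, East 6, West 10.
South gets 2 under Hamilton and 3 under Adams.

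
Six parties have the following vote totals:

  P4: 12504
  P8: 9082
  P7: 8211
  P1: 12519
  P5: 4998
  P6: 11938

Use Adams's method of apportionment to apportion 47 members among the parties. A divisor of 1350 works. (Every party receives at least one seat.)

P4 10, P8 7, P7 7, P1 10, P5 4, P6 9

With modified divisor 1350: modified quotas P4 9.262, P8 6.727, P7 6.082, P1 9.273, P5 3.702, P6 8.843.
Rounding up: P4 10, P8 7, P7 7, P1 10, P5 4, P6 9 (total 47).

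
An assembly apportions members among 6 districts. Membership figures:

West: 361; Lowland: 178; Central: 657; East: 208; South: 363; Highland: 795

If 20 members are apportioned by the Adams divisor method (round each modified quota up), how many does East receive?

Standard divisor 2562/20 ≈ 128.1; standard quotas: West 2.818, Lowland 1.390, Central 5.129, East 1.624, South 2.834, Highland 6.206.
Rounding up gives 3, 2, 6, 2, 3, 7 = 23 seats, so the divisor must be adjusted.
With modified divisor 160: modified quotas West 2.256, Lowland 1.113, Central 4.106, East 1.300, South 2.269, Highland 4.969.
Rounding up: West 3, Lowland 2, Central 5, East 2, South 3, Highland 5 (total 20).
East receives 2.

2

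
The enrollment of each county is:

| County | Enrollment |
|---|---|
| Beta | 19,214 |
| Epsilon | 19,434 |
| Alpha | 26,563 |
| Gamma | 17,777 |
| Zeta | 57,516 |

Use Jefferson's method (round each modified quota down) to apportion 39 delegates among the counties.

Beta 5; Epsilon 5; Alpha 7; Gamma 5; Zeta 17

Standard divisor 140504/39 ≈ 3602.667; standard quotas: Beta 5.333, Epsilon 5.394, Alpha 7.373, Gamma 4.934, Zeta 15.965.
Rounding down gives 5, 5, 7, 4, 15 = 36 seats, so the divisor must be adjusted.
With modified divisor 3350: modified quotas Beta 5.736, Epsilon 5.801, Alpha 7.929, Gamma 5.307, Zeta 17.169.
Rounding down: Beta 5, Epsilon 5, Alpha 7, Gamma 5, Zeta 17 (total 39).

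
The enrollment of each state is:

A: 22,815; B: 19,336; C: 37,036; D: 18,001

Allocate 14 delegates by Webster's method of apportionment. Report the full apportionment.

A 3; B 3; C 5; D 3

Standard divisor 97188/14 ≈ 6942; standard quotas: A 3.287, B 2.785, C 5.335, D 2.593.
Rounding to the nearest integer gives A 3, B 3, C 5, D 3 — total 14, matching the house size, so no adjustment is needed.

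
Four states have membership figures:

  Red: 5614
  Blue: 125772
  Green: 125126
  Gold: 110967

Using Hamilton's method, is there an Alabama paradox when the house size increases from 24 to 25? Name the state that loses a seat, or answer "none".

At 24 seats: Red 1, Blue 8, Green 8, Gold 7.
At 25 seats: Red 0, Blue 9, Green 8, Gold 8.
Red drops from 1 to 0.

Red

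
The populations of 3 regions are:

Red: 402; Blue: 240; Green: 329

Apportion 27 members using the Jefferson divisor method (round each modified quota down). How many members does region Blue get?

7

Standard divisor 971/27 ≈ 35.963; standard quotas: Red 11.178, Blue 6.674, Green 9.148.
Rounding down gives 11, 6, 9 = 26 seats, so the divisor must be adjusted.
With modified divisor 34: modified quotas Red 11.824, Blue 7.059, Green 9.676.
Rounding down: Red 11, Blue 7, Green 9 (total 27).
Blue receives 7.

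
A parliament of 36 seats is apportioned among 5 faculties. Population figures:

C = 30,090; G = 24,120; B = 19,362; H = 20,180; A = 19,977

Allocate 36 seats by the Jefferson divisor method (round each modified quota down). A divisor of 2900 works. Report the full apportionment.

With modified divisor 2900: modified quotas C 10.376, G 8.317, B 6.677, H 6.959, A 6.889.
Rounding down: C 10, G 8, B 6, H 6, A 6 (total 36).

C 10, G 8, B 6, H 6, A 6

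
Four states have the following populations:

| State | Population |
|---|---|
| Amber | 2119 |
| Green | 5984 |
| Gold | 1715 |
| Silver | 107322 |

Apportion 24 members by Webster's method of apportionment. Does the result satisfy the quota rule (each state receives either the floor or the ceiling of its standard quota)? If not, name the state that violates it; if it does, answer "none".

Silver

Standard quotas: Amber 0.434, Green 1.226, Gold 0.351, Silver 21.988.
Webster allocation: Amber 0, Green 1, Gold 0, Silver 23.
Silver has quota 21.988 (lower 21, upper 22) but receives 23 — outside the quota interval.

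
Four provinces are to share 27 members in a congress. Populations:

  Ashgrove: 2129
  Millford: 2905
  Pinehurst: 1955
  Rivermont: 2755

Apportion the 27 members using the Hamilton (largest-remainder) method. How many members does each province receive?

Standard divisor: 9744 ÷ 27 ≈ 360.889.
Standard quotas: Ashgrove 5.899, Millford 8.050, Pinehurst 5.417, Rivermont 7.634.
Lower quotas: Ashgrove 5, Millford 8, Pinehurst 5, Rivermont 7 (sum 25, leaving 2 seats).
Remainders in descending order: Ashgrove 0.899, Rivermont 0.634, Pinehurst 0.417, Millford 0.050.
Largest remainders: Ashgrove, Rivermont receive the extra seats.

Ashgrove 6; Millford 8; Pinehurst 5; Rivermont 8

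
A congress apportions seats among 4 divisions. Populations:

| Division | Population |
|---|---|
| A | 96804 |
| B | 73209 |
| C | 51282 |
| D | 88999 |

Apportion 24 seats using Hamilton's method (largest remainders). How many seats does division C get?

Standard divisor: 310294 ÷ 24 ≈ 12928.917.
Standard quotas: A 7.4874, B 5.6624, C 3.9665, D 6.8837.
Lower quotas: A 7, B 5, C 3, D 6 (sum 21, leaving 3 seats).
Remainders in descending order: C 0.9665, D 0.8837, B 0.6624, A 0.4874.
Largest remainders: C, D, B receive the extra seats.
C receives 4.

4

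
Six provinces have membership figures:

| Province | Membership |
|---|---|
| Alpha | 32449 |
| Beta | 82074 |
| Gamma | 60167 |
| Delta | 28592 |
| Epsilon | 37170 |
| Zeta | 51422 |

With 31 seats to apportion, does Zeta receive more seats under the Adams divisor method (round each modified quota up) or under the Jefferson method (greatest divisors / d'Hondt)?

Adams: Alpha 4, Beta 8, Gamma 6, Delta 3, Epsilon 4, Zeta 6.
Jefferson: Alpha 3, Beta 9, Gamma 7, Delta 3, Epsilon 4, Zeta 5.
Zeta gets 6 under Adams and 5 under Jefferson.

Adams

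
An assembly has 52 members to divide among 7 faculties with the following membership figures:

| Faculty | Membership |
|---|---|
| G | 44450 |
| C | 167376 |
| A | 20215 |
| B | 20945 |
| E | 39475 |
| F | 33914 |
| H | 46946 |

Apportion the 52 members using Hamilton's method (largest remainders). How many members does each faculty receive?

G 6, C 23, A 3, B 3, E 5, F 5, H 7

The standard divisor is 373321/52 ≈ 7179.25.
Standard quotas: G 6.1915, C 23.3139, A 2.8158, B 2.9174, E 5.4985, F 4.7239, H 6.5391.
Lower quotas: G 6, C 23, A 2, B 2, E 5, F 4, H 6 (sum 48, leaving 4 seats).
Remainders in descending order: B 0.9174, A 0.8158, F 0.7239, H 0.5391, E 0.4985, C 0.3139, G 0.1915.
Largest remainders: B, A, F, H receive the extra seats.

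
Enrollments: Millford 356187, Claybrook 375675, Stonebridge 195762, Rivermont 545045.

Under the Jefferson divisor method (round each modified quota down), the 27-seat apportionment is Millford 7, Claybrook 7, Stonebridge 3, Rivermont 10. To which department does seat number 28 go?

Priority for the next seat is population ÷ (current seats + 1).
Priorities: Millford 44523.375, Claybrook 46959.375, Stonebridge 48940.500, Rivermont 49549.545.
Highest priority: Rivermont.

Rivermont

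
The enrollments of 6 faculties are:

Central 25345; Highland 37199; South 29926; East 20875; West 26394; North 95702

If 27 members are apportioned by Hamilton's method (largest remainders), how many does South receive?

4

Total 235441; standard divisor 235441/27 ≈ 8720.037.
Standard quotas: Central 2.9065, Highland 4.2659, South 3.4319, East 2.3939, West 3.0268, North 10.9750.
Lower quotas: Central 2, Highland 4, South 3, East 2, West 3, North 10 (sum 24, leaving 3 seats).
Remainders in descending order: North 0.9750, Central 0.9065, South 0.4319, East 0.3939, Highland 0.2659, West 0.0268.
The surplus seats go to North, Central, South.
South receives 4.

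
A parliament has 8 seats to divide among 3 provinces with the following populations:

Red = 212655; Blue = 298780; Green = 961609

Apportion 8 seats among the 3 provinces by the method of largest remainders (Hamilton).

Standard divisor: 1473044 ÷ 8 ≈ 184130.5.
Standard quotas: Red 1.1549, Blue 1.6227, Green 5.2224.
Lower quotas: Red 1, Blue 1, Green 5 (sum 7, leaving 1 seat).
Remainders in descending order: Blue 0.6227, Green 0.2224, Red 0.1549.
The surplus seat goes to Blue.

Red 1, Blue 2, Green 5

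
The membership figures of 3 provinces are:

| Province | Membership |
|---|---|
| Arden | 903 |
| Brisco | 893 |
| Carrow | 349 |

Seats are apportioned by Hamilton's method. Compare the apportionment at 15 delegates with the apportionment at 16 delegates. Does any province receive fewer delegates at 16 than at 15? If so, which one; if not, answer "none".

Carrow

At 15 seats: Arden 6, Brisco 6, Carrow 3.
At 16 seats: Arden 7, Brisco 7, Carrow 2.
Carrow drops from 3 to 2.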